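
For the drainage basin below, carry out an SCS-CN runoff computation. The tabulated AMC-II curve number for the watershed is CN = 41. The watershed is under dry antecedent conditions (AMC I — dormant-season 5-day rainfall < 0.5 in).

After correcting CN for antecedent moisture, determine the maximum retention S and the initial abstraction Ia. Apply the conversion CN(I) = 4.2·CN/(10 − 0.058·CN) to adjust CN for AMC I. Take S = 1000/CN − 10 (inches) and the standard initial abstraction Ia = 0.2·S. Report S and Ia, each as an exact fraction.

Dry (AMC I): CN(I) = 4.2·41/(10 − 0.058·41) = (861/5)/(3811/500) = 86100/3811 ≈ 22.592
S = 1000/(86100/3811) − 10 = 29500/861 in ≈ 34.262 in
Ia = 0.2S: 0.2·34.262 = 6.852 in (exactly 5900/861)

S = 29500/861 in ≈ 34.262 in; Ia = 5900/861 in ≈ 6.852 in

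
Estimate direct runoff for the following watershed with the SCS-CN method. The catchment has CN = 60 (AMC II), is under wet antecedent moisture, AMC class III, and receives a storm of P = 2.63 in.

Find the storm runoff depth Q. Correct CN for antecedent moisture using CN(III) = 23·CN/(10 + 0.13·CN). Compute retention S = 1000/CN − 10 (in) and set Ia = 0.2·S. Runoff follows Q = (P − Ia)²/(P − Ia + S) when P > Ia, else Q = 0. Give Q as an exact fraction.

Adjust CN=60 to AMC III: 23·60/(10 + 0.13·60) → 1380 ÷ (89/5) = 6900/89 ≈ 77.528
S = 1000/(6900/89) − 10 = 200/69 in ≈ 2.899 in
Ia = 0.2·(200/69) = 40/69 in ≈ 0.580 in
Since P=2.630 > Ia=0.580: effective rainfall P−Ia = 14147/6900 in
Runoff Q = (P−Ia)²/(P−Ia+S) = (2.050)²/(2.050+2.899) = 200137609/235614300 ≈ 0.849 in

Q = 200137609/235614300 in ≈ 0.849 in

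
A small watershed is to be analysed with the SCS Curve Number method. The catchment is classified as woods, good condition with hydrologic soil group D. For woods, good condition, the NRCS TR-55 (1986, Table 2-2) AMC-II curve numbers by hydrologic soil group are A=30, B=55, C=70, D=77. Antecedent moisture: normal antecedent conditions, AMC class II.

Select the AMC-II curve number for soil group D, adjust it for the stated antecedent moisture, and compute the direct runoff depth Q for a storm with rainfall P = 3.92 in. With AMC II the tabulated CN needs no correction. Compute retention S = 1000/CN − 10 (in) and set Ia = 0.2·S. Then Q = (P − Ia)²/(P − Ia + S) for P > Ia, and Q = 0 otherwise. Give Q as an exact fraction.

NRCS table: woods, good condition, soil group D → CN(II) = 77
CN(II) = 77; AMC II needs no correction.
Retention S: 1000/CN − 10 with CN=77.000 → S = 230/77 ≈ 2.987 in
Initial abstraction Ia = S/5 = (230/77)/5 = 46/77 ≈ 0.597 in
Since P=3.920 > Ia=0.597: effective rainfall P−Ia = 6396/1925 in
Q: (6396/1925)² ÷ (12146/1925) = 20454408/11690525 in (≈ 1.750 in)

Q = 20454408/11690525 in ≈ 1.750 in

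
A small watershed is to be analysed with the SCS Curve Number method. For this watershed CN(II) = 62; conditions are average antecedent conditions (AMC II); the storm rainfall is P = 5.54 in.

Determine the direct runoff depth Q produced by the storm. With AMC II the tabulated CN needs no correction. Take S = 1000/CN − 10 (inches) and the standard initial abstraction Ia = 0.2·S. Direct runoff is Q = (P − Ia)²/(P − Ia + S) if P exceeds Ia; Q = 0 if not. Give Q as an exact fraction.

Average conditions: CN = 62 (no AMC adjustment).
Retention S: 1000/CN − 10 with CN=62.000 → S = 190/31 ≈ 6.129 in
Initial abstraction Ia = S/5 = (190/31)/5 = 38/31 ≈ 1.226 in
Since P=5.540 > Ia=1.226: effective rainfall P−Ia = 6687/1550 in
Q = (6687/1550)²/((6687/1550) + 190/31) = (44715969/2402500)/(16187/1550) = 44715969/25089850 in ≈ 1.782 in

Q = 44715969/25089850 in ≈ 1.782 in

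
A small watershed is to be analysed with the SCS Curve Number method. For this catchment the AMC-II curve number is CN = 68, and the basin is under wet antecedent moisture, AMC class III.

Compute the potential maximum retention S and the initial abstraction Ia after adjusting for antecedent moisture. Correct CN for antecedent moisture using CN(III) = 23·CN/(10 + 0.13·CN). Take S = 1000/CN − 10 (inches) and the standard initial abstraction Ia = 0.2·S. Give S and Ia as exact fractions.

Wet (AMC III): CN(III) = 23·68/(10 + 0.13·68) = 1564/(471/25) = 39100/471 ≈ 83.015
Retention S: 1000/CN − 10 with CN=83.015 → S = 800/391 ≈ 2.046 in
Initial abstraction Ia = S/5 = (800/391)/5 = 160/391 ≈ 0.409 in

S = 800/391 in ≈ 2.046 in; Ia = 160/391 in ≈ 0.409 in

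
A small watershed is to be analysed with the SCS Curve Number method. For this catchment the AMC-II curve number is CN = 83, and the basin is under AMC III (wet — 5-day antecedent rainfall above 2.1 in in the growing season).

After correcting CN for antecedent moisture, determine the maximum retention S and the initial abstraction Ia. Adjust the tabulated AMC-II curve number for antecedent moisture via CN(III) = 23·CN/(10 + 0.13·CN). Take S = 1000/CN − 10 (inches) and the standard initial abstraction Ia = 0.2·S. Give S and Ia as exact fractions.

S = 1700/1909 in ≈ 0.891 in; Ia = 340/1909 in ≈ 0.178 in

Adjust CN=83 to AMC III: 23·83/(10 + 0.13·83) → 1909 ÷ (2079/100) = 190900/2079 ≈ 91.823
S = 1000/(190900/2079) − 10 = 1700/1909 in ≈ 0.891 in
Ia = 0.2·(1700/1909) = 340/1909 in ≈ 0.178 in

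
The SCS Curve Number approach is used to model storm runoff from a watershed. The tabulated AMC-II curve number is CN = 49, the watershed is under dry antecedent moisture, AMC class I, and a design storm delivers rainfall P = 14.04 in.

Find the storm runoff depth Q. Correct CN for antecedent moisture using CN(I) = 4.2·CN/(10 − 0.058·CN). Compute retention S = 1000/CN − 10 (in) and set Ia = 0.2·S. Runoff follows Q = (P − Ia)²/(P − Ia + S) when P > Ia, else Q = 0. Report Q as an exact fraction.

Q = 6067319449/2490119975 in ≈ 2.437 in

Adjust CN=49 to AMC I: 4.2·49/(10 − 0.058·49) → (1029/5) ÷ (3579/500) = 34300/1193 ≈ 28.751
S = 1000/(34300/1193) − 10 = 8500/343 in ≈ 24.781 in
Ia = 0.2S: 0.2·24.781 = 4.956 in (exactly 1700/343)
P − Ia = 14.040 − 4.956 = 77893/8575 ≈ 9.084 in (> 0, runoff occurs)
Q = (77893/8575)²/((77893/8575) + 8500/343) = (6067319449/73530625)/(290393/8575) = 6067319449/2490119975 in ≈ 2.437 in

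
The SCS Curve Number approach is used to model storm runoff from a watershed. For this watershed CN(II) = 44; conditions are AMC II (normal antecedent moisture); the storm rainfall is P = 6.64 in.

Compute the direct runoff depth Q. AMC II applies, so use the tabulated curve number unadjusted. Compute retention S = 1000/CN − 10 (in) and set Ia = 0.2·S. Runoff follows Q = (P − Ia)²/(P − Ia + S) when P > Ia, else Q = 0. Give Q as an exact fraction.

Q = 633938/636075 in ≈ 0.997 in

AMC II — tabulated CN = 44 applies directly.
Max retention: S = 1000/44 − 10 = 140/11 in (≈ 12.727 in)
Initial abstraction Ia = S/5 = (140/11)/5 = 28/11 ≈ 2.545 in
Excess rainfall: 6.640 − 2.545 = 4.095 in; P > Ia so Q > 0
Q: (1126/275)² ÷ (4626/275) = 633938/636075 in (≈ 0.997 in)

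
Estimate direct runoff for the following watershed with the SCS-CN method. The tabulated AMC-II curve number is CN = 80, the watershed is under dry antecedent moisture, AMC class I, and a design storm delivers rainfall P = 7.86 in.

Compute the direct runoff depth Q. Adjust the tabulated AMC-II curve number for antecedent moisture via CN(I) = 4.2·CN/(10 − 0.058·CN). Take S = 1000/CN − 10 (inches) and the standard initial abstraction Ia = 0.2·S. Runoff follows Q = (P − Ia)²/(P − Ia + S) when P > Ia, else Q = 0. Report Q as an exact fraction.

Q = 49042009/13915650 in ≈ 3.524 in

Adjust CN=80 to AMC I: 4.2·80/(10 − 0.058·80) → 336 ÷ (134/25) = 4200/67 ≈ 62.687
S = 1000/(4200/67) − 10 = 125/21 in ≈ 5.952 in
Ia = 0.2S: 0.2·5.952 = 1.190 in (exactly 25/21)
Excess rainfall: 7.860 − 1.190 = 6.670 in; P > Ia so Q > 0
Runoff Q = (P−Ia)²/(P−Ia+S) = (6.670)²/(6.670+5.952) = 49042009/13915650 ≈ 3.524 in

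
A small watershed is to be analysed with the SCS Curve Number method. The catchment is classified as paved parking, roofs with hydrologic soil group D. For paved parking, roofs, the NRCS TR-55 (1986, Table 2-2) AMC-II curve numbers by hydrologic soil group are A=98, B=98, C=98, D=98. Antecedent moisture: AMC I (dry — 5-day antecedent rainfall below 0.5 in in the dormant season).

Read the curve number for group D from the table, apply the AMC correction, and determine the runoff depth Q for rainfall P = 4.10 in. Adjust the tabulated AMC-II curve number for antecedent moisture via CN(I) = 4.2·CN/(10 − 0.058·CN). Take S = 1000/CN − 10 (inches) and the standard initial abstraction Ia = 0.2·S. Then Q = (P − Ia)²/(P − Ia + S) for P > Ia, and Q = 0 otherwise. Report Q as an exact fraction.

Q = 1696533721/475284810 in ≈ 3.570 in

NRCS table: paved parking, roofs, soil group D → CN(II) = 98
CN(I) from CN(II)=98: (4.2·98)/(10 − 0.058·98) = 102900/1079 ≈ 95.366
Retention S: 1000/CN − 10 with CN=95.366 → S = 500/1029 ≈ 0.486 in
Ia = 0.2·(500/1029) = 100/1029 in ≈ 0.097 in
P − Ia = 4.100 − 0.097 = 41189/10290 ≈ 4.003 in (> 0, runoff occurs)
Runoff Q = (P−Ia)²/(P−Ia+S) = (4.003)²/(4.003+0.486) = 1696533721/475284810 ≈ 3.570 in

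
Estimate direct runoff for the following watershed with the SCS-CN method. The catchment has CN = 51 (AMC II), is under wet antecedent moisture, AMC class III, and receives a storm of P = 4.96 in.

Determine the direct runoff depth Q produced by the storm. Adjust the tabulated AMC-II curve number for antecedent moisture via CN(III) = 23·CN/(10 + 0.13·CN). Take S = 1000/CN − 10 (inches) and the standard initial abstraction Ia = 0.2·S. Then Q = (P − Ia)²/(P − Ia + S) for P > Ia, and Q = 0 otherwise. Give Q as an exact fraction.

CN(III) from CN(II)=51: (23·51)/(10 + 0.13·51) = 117300/1663 ≈ 70.535
Retention S: 1000/CN − 10 with CN=70.535 → S = 4900/1173 ≈ 4.177 in
Ia = 0.2·(4900/1173) = 980/1173 in ≈ 0.835 in
Since P=4.960 > Ia=0.835: effective rainfall P−Ia = 120952/29325 in
Q = (120952/29325)²/((120952/29325) + 4900/1173) = (14629386304/859955625)/(243452/29325) = 3657346576/1784807475 in ≈ 2.049 in

Q = 3657346576/1784807475 in ≈ 2.049 in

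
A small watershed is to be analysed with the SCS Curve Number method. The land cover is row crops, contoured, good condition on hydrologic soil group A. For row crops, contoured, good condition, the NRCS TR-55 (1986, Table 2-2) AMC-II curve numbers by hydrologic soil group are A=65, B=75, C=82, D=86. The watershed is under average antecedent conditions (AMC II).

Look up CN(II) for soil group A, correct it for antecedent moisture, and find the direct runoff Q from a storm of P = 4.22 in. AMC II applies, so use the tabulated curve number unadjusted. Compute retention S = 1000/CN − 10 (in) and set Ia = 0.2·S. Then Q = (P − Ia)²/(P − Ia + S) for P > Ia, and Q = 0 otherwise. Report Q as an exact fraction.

NRCS table: row crops, contoured, good condition, soil group A → CN(II) = 65
Average conditions: CN = 65 (no AMC adjustment).
Retention S: 1000/CN − 10 with CN=65.000 → S = 70/13 ≈ 5.385 in
Ia = 0.2·(70/13) = 14/13 in ≈ 1.077 in
Excess rainfall: 4.220 − 1.077 = 3.143 in; P > Ia so Q > 0
Q = (2043/650)²/((2043/650) + 70/13) = (4173849/422500)/(5543/650) = 4173849/3602950 in ≈ 1.158 in

Q = 4173849/3602950 in ≈ 1.158 in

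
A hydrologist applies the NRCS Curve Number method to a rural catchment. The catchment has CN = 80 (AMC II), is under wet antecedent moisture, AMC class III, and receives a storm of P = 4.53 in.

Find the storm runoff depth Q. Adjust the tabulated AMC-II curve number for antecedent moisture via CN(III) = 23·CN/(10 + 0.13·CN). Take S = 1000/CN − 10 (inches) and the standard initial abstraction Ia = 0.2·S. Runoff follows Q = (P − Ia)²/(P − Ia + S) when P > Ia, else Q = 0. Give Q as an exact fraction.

Adjust CN=80 to AMC III: 23·80/(10 + 0.13·80) → 1840 ÷ (102/5) = 4600/51 ≈ 90.196
Retention S: 1000/CN − 10 with CN=90.196 → S = 25/23 ≈ 1.087 in
Ia = 0.2·(25/23) = 5/23 in ≈ 0.217 in
Excess rainfall: 4.530 − 0.217 = 4.313 in; P > Ia so Q > 0
Runoff Q = (P−Ia)²/(P−Ia+S) = (4.313)²/(4.313+1.087) = 98386561/28563700 ≈ 3.444 in

Q = 98386561/28563700 in ≈ 3.444 in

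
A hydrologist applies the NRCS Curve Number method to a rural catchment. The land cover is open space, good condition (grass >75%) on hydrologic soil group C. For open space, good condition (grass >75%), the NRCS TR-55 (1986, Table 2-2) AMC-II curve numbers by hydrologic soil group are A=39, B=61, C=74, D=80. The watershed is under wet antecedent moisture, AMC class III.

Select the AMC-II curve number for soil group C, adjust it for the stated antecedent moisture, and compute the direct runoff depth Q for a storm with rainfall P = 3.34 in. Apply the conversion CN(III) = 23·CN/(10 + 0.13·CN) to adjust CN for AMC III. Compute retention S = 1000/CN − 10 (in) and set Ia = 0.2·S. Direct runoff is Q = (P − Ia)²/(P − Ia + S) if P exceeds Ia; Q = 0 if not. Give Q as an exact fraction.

NRCS table: open space, good condition (grass >75%), soil group C → CN(II) = 74
CN(III) from CN(II)=74: (23·74)/(10 + 0.13·74) = 85100/981 ≈ 86.748
Retention S: 1000/CN − 10 with CN=86.748 → S = 1300/851 ≈ 1.528 in
Ia = 0.2S: 0.2·1.528 = 0.306 in (exactly 260/851)
P − Ia = 3.340 − 0.306 = 129117/42550 ≈ 3.034 in (> 0, runoff occurs)
Q = (129117/42550)²/((129117/42550) + 1300/851) = (16671199689/1810502500)/(194117/42550) = 16671199689/8259678350 in ≈ 2.018 in

Q = 16671199689/8259678350 in ≈ 2.018 in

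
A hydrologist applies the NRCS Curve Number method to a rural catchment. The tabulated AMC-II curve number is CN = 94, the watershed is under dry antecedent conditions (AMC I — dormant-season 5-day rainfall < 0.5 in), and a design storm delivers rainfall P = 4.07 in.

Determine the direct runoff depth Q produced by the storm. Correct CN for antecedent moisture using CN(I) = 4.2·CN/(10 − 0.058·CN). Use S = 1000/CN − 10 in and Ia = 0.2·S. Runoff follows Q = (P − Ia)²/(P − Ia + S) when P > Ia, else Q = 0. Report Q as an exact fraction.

Q = 15351953409/5721408700 in ≈ 2.683 in

CN(I) from CN(II)=94: (4.2·94)/(10 − 0.058·94) = 32900/379 ≈ 86.807
S = 1000/(32900/379) − 10 = 500/329 in ≈ 1.520 in
Ia = 0.2S: 0.2·1.520 = 0.304 in (exactly 100/329)
P − Ia = 4.070 − 0.304 = 123903/32900 ≈ 3.766 in (> 0, runoff occurs)
Runoff Q = (P−Ia)²/(P−Ia+S) = (3.766)²/(3.766+1.520) = 15351953409/5721408700 ≈ 2.683 in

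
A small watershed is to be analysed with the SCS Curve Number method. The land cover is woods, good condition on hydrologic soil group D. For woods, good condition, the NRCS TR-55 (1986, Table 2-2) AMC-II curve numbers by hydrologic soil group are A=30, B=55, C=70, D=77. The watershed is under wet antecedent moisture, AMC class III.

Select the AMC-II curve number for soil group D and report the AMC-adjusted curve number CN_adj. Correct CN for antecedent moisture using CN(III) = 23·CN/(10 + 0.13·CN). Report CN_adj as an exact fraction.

NRCS table: woods, good condition, soil group D → CN(II) = 77
Wet (AMC III): CN(III) = 23·77/(10 + 0.13·77) = 1771/(2001/100) = 7700/87 ≈ 88.506

CN_adj = 7700/87 ≈ 88.506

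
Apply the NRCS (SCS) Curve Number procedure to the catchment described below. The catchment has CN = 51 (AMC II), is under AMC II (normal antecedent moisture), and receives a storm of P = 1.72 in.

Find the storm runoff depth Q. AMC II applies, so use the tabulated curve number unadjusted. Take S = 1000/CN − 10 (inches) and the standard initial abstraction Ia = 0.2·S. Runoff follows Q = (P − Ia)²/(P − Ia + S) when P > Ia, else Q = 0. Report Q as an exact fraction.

CN(II) = 51; AMC II needs no correction.
S = 1000/51 − 10 = 490/51 in ≈ 9.608 in
Ia = 0.2S: 0.2·9.608 = 1.922 in (exactly 98/51)
P = 1.720 ≤ Ia = 1.922 in: entire storm abstracted, Q = 0.

Q = 0 in ≈ 0.000 in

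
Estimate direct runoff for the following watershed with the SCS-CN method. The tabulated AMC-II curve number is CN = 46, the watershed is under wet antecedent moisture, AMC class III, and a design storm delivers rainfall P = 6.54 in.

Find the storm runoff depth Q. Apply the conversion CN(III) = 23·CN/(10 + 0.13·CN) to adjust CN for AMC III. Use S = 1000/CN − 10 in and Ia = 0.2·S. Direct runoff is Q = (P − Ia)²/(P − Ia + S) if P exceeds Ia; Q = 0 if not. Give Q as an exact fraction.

Q = 7103678763/2477333450 in ≈ 2.867 in

Wet (AMC III): CN(III) = 23·46/(10 + 0.13·46) = 1058/(799/50) = 52900/799 ≈ 66.208
Retention S: 1000/CN − 10 with CN=66.208 → S = 2700/529 ≈ 5.104 in
Ia = 0.2·(2700/529) = 540/529 in ≈ 1.021 in
Excess rainfall: 6.540 − 1.021 = 5.519 in; P > Ia so Q > 0
Runoff Q = (P−Ia)²/(P−Ia+S) = (5.519)²/(5.519+5.104) = 7103678763/2477333450 ≈ 2.867 in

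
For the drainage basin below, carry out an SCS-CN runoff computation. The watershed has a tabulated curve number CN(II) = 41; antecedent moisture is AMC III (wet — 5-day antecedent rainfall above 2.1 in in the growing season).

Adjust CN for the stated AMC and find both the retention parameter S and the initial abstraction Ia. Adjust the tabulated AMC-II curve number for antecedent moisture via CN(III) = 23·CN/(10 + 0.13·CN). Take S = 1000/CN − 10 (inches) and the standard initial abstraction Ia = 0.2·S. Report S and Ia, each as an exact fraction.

Adjust CN=41 to AMC III: 23·41/(10 + 0.13·41) → 943 ÷ (1533/100) = 94300/1533 ≈ 61.513
Max retention: S = 1000/(94300/1533) − 10 = 5900/943 in (≈ 6.257 in)
Ia = 0.2S: 0.2·6.257 = 1.251 in (exactly 1180/943)

S = 5900/943 in ≈ 6.257 in; Ia = 1180/943 in ≈ 1.251 in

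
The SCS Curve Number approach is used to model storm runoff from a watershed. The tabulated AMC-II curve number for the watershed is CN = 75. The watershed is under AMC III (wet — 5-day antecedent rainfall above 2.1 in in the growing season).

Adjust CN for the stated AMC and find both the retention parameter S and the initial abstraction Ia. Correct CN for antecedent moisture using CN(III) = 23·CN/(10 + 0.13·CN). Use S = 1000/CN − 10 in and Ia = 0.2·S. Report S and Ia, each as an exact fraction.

Wet (AMC III): CN(III) = 23·75/(10 + 0.13·75) = 1725/(79/4) = 6900/79 ≈ 87.342
S = 1000/(6900/79) − 10 = 100/69 in ≈ 1.449 in
Ia = 0.2·(100/69) = 20/69 in ≈ 0.290 in

S = 100/69 in ≈ 1.449 in; Ia = 20/69 in ≈ 0.290 in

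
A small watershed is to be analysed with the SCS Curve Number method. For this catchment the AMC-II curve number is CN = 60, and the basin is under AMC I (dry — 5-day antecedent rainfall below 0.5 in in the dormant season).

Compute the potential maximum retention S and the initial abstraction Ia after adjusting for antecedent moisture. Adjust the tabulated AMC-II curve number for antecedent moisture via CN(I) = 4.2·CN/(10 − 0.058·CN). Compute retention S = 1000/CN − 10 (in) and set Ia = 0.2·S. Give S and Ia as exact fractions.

S = 1000/63 in ≈ 15.873 in; Ia = 200/63 in ≈ 3.175 in

CN(I) from CN(II)=60: (4.2·60)/(10 − 0.058·60) = 6300/163 ≈ 38.650
Max retention: S = 1000/(6300/163) − 10 = 1000/63 in (≈ 15.873 in)
Ia = 0.2S: 0.2·15.873 = 3.175 in (exactly 200/63)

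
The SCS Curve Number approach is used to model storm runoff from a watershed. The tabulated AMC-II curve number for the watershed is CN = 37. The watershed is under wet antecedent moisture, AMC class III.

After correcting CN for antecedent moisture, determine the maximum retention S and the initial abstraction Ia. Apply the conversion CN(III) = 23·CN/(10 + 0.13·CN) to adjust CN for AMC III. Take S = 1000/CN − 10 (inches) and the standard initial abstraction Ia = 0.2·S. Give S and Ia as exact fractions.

CN(III) from CN(II)=37: (23·37)/(10 + 0.13·37) = 85100/1481 ≈ 57.461
Retention S: 1000/CN − 10 with CN=57.461 → S = 6300/851 ≈ 7.403 in
Initial abstraction Ia = S/5 = (6300/851)/5 = 1260/851 ≈ 1.481 in

S = 6300/851 in ≈ 7.403 in; Ia = 1260/851 in ≈ 1.481 in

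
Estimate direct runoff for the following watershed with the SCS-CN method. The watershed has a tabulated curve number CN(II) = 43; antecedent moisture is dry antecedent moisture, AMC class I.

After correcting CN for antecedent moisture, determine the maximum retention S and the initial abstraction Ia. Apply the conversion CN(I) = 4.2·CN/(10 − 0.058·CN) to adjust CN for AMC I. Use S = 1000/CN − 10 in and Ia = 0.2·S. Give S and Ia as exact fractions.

S = 9500/301 in ≈ 31.561 in; Ia = 1900/301 in ≈ 6.312 in

CN(I) from CN(II)=43: (4.2·43)/(10 − 0.058·43) = 30100/1251 ≈ 24.061
Retention S: 1000/CN − 10 with CN=24.061 → S = 9500/301 ≈ 31.561 in
Ia = 0.2·(9500/301) = 1900/301 in ≈ 6.312 in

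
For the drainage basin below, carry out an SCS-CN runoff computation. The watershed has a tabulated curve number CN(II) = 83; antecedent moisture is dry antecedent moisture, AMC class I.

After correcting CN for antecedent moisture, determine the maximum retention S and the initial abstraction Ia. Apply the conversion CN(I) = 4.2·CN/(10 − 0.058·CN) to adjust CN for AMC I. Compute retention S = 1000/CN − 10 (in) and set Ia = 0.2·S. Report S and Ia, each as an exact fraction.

Dry (AMC I): CN(I) = 4.2·83/(10 − 0.058·83) = (1743/5)/(2593/500) = 174300/2593 ≈ 67.219
Retention S: 1000/CN − 10 with CN=67.219 → S = 8500/1743 ≈ 4.877 in
Ia = 0.2S: 0.2·4.877 = 0.975 in (exactly 1700/1743)

S = 8500/1743 in ≈ 4.877 in; Ia = 1700/1743 in ≈ 0.975 in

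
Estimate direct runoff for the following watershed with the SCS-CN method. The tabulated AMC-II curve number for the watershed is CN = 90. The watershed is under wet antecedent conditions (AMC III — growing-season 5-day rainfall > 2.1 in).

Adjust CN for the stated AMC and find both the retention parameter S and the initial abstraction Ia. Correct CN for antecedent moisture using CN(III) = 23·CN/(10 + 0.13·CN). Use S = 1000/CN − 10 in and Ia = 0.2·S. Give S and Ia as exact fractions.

Wet (AMC III): CN(III) = 23·90/(10 + 0.13·90) = 2070/(217/10) = 20700/217 ≈ 95.392
S = 1000/(20700/217) − 10 = 100/207 in ≈ 0.483 in
Ia = 0.2·(100/207) = 20/207 in ≈ 0.097 in

S = 100/207 in ≈ 0.483 in; Ia = 20/207 in ≈ 0.097 in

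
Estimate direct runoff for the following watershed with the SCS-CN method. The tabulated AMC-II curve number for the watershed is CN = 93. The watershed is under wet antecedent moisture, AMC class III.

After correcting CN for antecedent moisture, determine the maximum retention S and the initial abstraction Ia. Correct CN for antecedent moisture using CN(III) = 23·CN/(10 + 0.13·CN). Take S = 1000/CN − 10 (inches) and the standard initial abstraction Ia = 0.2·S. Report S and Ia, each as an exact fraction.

CN(III) from CN(II)=93: (23·93)/(10 + 0.13·93) = 213900/2209 ≈ 96.831
S = 1000/(213900/2209) − 10 = 700/2139 in ≈ 0.327 in
Ia = 0.2S: 0.2·0.327 = 0.065 in (exactly 140/2139)

S = 700/2139 in ≈ 0.327 in; Ia = 140/2139 in ≈ 0.065 in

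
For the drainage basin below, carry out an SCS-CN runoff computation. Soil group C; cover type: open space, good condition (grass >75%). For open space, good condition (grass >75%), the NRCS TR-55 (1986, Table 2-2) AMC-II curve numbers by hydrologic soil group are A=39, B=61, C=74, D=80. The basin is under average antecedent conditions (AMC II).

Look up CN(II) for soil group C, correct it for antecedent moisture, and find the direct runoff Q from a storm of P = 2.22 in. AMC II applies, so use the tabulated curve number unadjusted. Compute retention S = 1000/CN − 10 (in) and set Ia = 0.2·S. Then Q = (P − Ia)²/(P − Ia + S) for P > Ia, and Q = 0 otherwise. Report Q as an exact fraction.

Q = 7879249/17217950 in ≈ 0.458 in

NRCS table: open space, good condition (grass >75%), soil group C → CN(II) = 74
AMC II — tabulated CN = 74 applies directly.
Retention S: 1000/CN − 10 with CN=74.000 → S = 130/37 ≈ 3.514 in
Ia = 0.2S: 0.2·3.514 = 0.703 in (exactly 26/37)
P − Ia = 2.220 − 0.703 = 2807/1850 ≈ 1.517 in (> 0, runoff occurs)
Q: (2807/1850)² ÷ (9307/1850) = 7879249/17217950 in (≈ 0.458 in)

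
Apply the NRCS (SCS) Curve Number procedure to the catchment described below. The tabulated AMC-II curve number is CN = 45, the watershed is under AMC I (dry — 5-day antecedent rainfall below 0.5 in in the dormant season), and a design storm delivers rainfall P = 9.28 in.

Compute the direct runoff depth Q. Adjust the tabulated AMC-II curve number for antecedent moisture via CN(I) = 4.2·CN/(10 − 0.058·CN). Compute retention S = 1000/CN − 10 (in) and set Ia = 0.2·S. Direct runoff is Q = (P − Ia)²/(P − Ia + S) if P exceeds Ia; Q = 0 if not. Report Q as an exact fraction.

Q = 33407138/90866475 in ≈ 0.368 in

Dry (AMC I): CN(I) = 4.2·45/(10 − 0.058·45) = 189/(739/100) = 18900/739 ≈ 25.575
Max retention: S = 1000/(18900/739) − 10 = 5500/189 in (≈ 29.101 in)
Ia = 0.2S: 0.2·29.101 = 5.820 in (exactly 1100/189)
Excess rainfall: 9.280 − 5.820 = 3.460 in; P > Ia so Q > 0
Q = (16348/4725)²/((16348/4725) + 5500/189) = (267257104/22325625)/(153848/4725) = 33407138/90866475 in ≈ 0.368 in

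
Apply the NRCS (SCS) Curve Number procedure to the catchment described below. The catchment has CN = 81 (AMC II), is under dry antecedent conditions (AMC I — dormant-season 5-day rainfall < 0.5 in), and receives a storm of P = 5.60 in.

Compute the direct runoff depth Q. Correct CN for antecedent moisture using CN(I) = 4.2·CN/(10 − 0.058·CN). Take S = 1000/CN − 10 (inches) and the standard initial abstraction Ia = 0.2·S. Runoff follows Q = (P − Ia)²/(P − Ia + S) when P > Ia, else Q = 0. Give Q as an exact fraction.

CN(I) from CN(II)=81: (4.2·81)/(10 − 0.058·81) = 170100/2651 ≈ 64.164
Retention S: 1000/CN − 10 with CN=64.164 → S = 9500/1701 ≈ 5.585 in
Ia = 0.2·(9500/1701) = 1900/1701 in ≈ 1.117 in
P − Ia = 5.600 − 1.117 = 38128/8505 ≈ 4.483 in (> 0, runoff occurs)
Q: (38128/8505)² ÷ (85628/8505) = 363436096/182066535 in (≈ 1.996 in)

Q = 363436096/182066535 in ≈ 1.996 in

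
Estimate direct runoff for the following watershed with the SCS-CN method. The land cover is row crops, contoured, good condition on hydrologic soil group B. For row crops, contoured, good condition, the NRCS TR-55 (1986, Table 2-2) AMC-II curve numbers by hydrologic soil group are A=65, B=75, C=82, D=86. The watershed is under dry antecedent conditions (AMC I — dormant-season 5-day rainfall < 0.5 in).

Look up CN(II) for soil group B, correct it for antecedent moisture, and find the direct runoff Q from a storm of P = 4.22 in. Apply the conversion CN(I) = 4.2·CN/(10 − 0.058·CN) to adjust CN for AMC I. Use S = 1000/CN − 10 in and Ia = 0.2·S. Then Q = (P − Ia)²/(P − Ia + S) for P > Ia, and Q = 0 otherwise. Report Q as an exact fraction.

NRCS table: row crops, contoured, good condition, soil group B → CN(II) = 75
Adjust CN=75 to AMC I: 4.2·75/(10 − 0.058·75) → 315 ÷ (113/20) = 6300/113 ≈ 55.752
S = 1000/(6300/113) − 10 = 500/63 in ≈ 7.937 in
Initial abstraction Ia = S/5 = (500/63)/5 = 100/63 ≈ 1.587 in
P − Ia = 4.220 − 1.587 = 8293/3150 ≈ 2.633 in (> 0, runoff occurs)
Q = (8293/3150)²/((8293/3150) + 500/63) = (68773849/9922500)/(33293/3150) = 68773849/104872950 in ≈ 0.656 in

Q = 68773849/104872950 in ≈ 0.656 in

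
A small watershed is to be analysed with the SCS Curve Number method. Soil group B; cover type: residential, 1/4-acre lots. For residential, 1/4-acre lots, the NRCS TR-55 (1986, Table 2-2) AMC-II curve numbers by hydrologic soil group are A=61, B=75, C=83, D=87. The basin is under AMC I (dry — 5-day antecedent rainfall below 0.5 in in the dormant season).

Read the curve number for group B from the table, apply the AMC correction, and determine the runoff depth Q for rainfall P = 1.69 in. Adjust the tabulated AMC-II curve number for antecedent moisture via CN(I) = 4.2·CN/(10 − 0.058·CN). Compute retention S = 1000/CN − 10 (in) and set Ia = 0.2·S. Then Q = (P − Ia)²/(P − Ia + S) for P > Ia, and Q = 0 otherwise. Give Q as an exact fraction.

Q = 418609/319076100 in ≈ 0.001 in

NRCS table: residential, 1/4-acre lots, soil group B → CN(II) = 75
Dry (AMC I): CN(I) = 4.2·75/(10 − 0.058·75) = 315/(113/20) = 6300/113 ≈ 55.752
Retention S: 1000/CN − 10 with CN=55.752 → S = 500/63 ≈ 7.937 in
Ia = 0.2S: 0.2·7.937 = 1.587 in (exactly 100/63)
Since P=1.690 > Ia=1.587: effective rainfall P−Ia = 647/6300 in
Q: (647/6300)² ÷ (50647/6300) = 418609/319076100 in (≈ 0.001 in)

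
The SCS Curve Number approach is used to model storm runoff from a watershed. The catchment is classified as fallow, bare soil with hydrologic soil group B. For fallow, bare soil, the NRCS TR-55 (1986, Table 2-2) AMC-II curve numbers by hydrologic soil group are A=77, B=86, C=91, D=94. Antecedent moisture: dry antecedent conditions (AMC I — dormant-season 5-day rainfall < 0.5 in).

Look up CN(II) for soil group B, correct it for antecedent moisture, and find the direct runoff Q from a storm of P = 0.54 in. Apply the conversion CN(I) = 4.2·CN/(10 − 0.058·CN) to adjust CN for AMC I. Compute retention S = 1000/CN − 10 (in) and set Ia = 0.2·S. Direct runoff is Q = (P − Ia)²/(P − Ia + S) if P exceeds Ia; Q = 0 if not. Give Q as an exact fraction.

NRCS table: fallow, bare soil, soil group B → CN(II) = 86
CN(I) from CN(II)=86: (4.2·86)/(10 − 0.058·86) = 12900/179 ≈ 72.067
Retention S: 1000/CN − 10 with CN=72.067 → S = 500/129 ≈ 3.876 in
Ia = 0.2·(500/129) = 100/129 in ≈ 0.775 in
P = 0.540 ≤ Ia = 0.775 in: entire storm abstracted, Q = 0.

Q = 0 in ≈ 0.000 in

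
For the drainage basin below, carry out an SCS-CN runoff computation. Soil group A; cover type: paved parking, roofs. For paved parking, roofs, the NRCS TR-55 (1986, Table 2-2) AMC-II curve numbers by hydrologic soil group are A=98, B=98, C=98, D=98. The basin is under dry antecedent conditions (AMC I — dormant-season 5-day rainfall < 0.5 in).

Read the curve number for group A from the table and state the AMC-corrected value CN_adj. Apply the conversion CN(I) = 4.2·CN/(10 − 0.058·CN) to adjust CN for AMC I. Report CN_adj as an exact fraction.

CN_adj = 102900/1079 ≈ 95.366

NRCS table: paved parking, roofs, soil group A → CN(II) = 98
Adjust CN=98 to AMC I: 4.2·98/(10 − 0.058·98) → (2058/5) ÷ (1079/250) = 102900/1079 ≈ 95.366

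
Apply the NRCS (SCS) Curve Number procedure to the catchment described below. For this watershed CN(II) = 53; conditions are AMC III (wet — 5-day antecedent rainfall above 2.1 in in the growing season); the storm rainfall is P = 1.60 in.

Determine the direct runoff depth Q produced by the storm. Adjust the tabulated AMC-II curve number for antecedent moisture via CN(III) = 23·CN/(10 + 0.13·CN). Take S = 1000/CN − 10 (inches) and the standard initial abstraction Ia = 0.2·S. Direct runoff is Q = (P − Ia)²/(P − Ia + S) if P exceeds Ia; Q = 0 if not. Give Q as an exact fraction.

Adjust CN=53 to AMC III: 23·53/(10 + 0.13·53) → 1219 ÷ (1689/100) = 121900/1689 ≈ 72.173
Retention S: 1000/CN − 10 with CN=72.173 → S = 4700/1219 ≈ 3.856 in
Ia = 0.2S: 0.2·3.856 = 0.771 in (exactly 940/1219)
P − Ia = 1.600 − 0.771 = 5052/6095 ≈ 0.829 in (> 0, runoff occurs)
Runoff Q = (P−Ia)²/(P−Ia+S) = (0.829)²/(0.829+3.856) = 3190338/21753055 ≈ 0.147 in

Q = 3190338/21753055 in ≈ 0.147 in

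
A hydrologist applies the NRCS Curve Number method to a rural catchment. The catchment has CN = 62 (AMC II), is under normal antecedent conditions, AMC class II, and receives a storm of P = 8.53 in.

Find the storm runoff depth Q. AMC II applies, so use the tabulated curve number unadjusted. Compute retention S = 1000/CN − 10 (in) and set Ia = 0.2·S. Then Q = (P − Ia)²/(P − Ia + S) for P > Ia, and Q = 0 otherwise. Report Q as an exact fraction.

Q = 512705449/129093300 in ≈ 3.972 in

CN(II) = 62; AMC II needs no correction.
Retention S: 1000/CN − 10 with CN=62.000 → S = 190/31 ≈ 6.129 in
Ia = 0.2S: 0.2·6.129 = 1.226 in (exactly 38/31)
Excess rainfall: 8.530 − 1.226 = 7.304 in; P > Ia so Q > 0
Q = (22643/3100)²/((22643/3100) + 190/31) = (512705449/9610000)/(41643/3100) = 512705449/129093300 in ≈ 3.972 in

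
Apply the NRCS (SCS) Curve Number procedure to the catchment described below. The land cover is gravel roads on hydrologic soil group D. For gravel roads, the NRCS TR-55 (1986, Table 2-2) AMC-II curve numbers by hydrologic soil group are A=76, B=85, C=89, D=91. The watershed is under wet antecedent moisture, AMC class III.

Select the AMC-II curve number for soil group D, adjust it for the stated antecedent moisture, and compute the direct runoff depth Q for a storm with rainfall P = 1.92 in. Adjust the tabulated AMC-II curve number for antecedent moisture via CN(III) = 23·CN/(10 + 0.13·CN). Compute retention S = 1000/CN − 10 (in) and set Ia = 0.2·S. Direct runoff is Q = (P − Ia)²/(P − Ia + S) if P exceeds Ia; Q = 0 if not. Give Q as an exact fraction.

NRCS table: gravel roads, soil group D → CN(II) = 91
Adjust CN=91 to AMC III: 23·91/(10 + 0.13·91) → 2093 ÷ (2183/100) = 209300/2183 ≈ 95.877
Retention S: 1000/CN − 10 with CN=95.877 → S = 900/2093 ≈ 0.430 in
Initial abstraction Ia = S/5 = (900/2093)/5 = 180/2093 ≈ 0.086 in
Excess rainfall: 1.920 − 0.086 = 1.834 in; P > Ia so Q > 0
Q = (95964/52325)²/((95964/52325) + 900/2093) = (9209089296/2737905625)/(118464/52325) = 191856027/129138100 in ≈ 1.486 in

Q = 191856027/129138100 in ≈ 1.486 in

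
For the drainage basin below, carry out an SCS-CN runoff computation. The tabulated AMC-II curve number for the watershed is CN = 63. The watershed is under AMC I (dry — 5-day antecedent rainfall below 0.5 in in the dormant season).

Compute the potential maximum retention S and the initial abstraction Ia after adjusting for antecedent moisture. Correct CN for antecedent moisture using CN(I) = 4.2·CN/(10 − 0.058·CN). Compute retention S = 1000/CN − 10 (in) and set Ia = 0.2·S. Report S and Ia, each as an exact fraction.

Adjust CN=63 to AMC I: 4.2·63/(10 − 0.058·63) → (1323/5) ÷ (3173/500) = 132300/3173 ≈ 41.696
Retention S: 1000/CN − 10 with CN=41.696 → S = 18500/1323 ≈ 13.983 in
Initial abstraction Ia = S/5 = (18500/1323)/5 = 3700/1323 ≈ 2.797 in

S = 18500/1323 in ≈ 13.983 in; Ia = 3700/1323 in ≈ 2.797 in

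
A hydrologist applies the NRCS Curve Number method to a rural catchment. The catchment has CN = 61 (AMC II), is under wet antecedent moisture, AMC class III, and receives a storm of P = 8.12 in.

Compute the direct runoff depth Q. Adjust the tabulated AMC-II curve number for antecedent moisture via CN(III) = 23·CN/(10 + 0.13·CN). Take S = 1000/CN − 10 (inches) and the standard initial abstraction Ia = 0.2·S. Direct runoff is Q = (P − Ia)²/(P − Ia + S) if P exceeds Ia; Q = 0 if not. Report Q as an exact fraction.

Adjust CN=61 to AMC III: 23·61/(10 + 0.13·61) → 1403 ÷ (1793/100) = 140300/1793 ≈ 78.249
Retention S: 1000/CN − 10 with CN=78.249 → S = 3900/1403 ≈ 2.780 in
Initial abstraction Ia = S/5 = (3900/1403)/5 = 780/1403 ≈ 0.556 in
P − Ia = 8.120 − 0.556 = 265309/35075 ≈ 7.564 in (> 0, runoff occurs)
Runoff Q = (P−Ia)²/(P−Ia+S) = (7.564)²/(7.564+2.780) = 70388865481/12725525675 ≈ 5.531 in

Q = 70388865481/12725525675 in ≈ 5.531 in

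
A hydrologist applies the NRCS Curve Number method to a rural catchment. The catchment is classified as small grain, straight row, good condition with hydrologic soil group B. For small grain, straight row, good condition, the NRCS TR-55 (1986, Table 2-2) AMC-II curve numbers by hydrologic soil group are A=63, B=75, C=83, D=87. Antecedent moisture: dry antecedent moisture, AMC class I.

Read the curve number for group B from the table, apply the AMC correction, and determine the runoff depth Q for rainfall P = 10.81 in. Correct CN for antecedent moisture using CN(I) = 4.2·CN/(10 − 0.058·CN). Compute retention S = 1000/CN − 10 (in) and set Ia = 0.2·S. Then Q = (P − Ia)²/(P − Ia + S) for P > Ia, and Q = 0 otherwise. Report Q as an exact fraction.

Q = 3375958609/681048900 in ≈ 4.957 in

NRCS table: small grain, straight row, good condition, soil group B → CN(II) = 75
Adjust CN=75 to AMC I: 4.2·75/(10 − 0.058·75) → 315 ÷ (113/20) = 6300/113 ≈ 55.752
Max retention: S = 1000/(6300/113) − 10 = 500/63 in (≈ 7.937 in)
Initial abstraction Ia = S/5 = (500/63)/5 = 100/63 ≈ 1.587 in
P − Ia = 10.810 − 1.587 = 58103/6300 ≈ 9.223 in (> 0, runoff occurs)
Runoff Q = (P−Ia)²/(P−Ia+S) = (9.223)²/(9.223+7.937) = 3375958609/681048900 ≈ 4.957 in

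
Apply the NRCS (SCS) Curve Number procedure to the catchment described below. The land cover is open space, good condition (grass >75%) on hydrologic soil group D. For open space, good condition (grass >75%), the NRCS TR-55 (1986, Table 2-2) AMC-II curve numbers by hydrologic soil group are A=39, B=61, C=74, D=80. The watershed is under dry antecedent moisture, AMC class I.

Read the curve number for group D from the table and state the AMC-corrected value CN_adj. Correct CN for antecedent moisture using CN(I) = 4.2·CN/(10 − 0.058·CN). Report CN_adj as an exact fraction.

NRCS table: open space, good condition (grass >75%), soil group D → CN(II) = 80
Adjust CN=80 to AMC I: 4.2·80/(10 − 0.058·80) → 336 ÷ (134/25) = 4200/67 ≈ 62.687

CN_adj = 4200/67 ≈ 62.687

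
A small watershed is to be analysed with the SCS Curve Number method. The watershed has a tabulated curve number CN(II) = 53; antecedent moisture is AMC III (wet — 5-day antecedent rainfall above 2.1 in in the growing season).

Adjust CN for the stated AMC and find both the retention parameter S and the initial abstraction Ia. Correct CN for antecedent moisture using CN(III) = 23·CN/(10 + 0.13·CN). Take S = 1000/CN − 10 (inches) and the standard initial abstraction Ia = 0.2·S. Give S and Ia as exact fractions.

Adjust CN=53 to AMC III: 23·53/(10 + 0.13·53) → 1219 ÷ (1689/100) = 121900/1689 ≈ 72.173
Retention S: 1000/CN − 10 with CN=72.173 → S = 4700/1219 ≈ 3.856 in
Ia = 0.2·(4700/1219) = 940/1219 in ≈ 0.771 in

S = 4700/1219 in ≈ 3.856 in; Ia = 940/1219 in ≈ 0.771 in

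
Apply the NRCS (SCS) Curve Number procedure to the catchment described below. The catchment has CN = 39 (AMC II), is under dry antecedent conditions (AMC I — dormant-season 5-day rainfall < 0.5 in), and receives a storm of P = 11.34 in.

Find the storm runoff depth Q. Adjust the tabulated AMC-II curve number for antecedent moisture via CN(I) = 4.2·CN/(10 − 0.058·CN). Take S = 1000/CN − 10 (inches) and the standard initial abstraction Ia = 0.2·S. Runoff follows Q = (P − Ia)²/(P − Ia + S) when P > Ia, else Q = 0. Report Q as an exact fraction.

Adjust CN=39 to AMC I: 4.2·39/(10 − 0.058·39) → (819/5) ÷ (3869/500) = 81900/3869 ≈ 21.168
Retention S: 1000/CN − 10 with CN=21.168 → S = 30500/819 ≈ 37.241 in
Ia = 0.2·(30500/819) = 6100/819 in ≈ 7.448 in
Since P=11.340 > Ia=7.448: effective rainfall P−Ia = 159373/40950 in
Q = (159373/40950)²/((159373/40950) + 30500/819) = (25399753129/1676902500)/(1684373/40950) = 25399753129/68975074350 in ≈ 0.368 in

Q = 25399753129/68975074350 in ≈ 0.368 in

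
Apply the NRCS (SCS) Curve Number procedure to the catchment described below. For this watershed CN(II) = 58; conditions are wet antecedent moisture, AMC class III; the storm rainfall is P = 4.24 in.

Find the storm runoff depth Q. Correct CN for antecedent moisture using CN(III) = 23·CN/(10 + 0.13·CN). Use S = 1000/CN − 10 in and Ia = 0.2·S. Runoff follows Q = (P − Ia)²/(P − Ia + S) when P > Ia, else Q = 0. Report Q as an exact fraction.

CN(III) from CN(II)=58: (23·58)/(10 + 0.13·58) = 66700/877 ≈ 76.055
Max retention: S = 1000/(66700/877) − 10 = 2100/667 in (≈ 3.148 in)
Initial abstraction Ia = S/5 = (2100/667)/5 = 420/667 ≈ 0.630 in
P − Ia = 4.240 − 0.630 = 60202/16675 ≈ 3.610 in (> 0, runoff occurs)
Q = (60202/16675)²/((60202/16675) + 2100/667) = (3624280804/278055625)/(112702/16675) = 1812140402/939652925 in ≈ 1.929 in

Q = 1812140402/939652925 in ≈ 1.929 in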